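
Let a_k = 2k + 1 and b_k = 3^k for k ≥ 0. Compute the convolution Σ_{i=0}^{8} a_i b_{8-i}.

19673

Write out a_i and b_{8-i} for i = 0,…,8 and sum the products.
Σ = 1·6561 + 3·2187 + 5·729 + 7·243 + 9·81 + 11·27 + 13·9 + 15·3 + 17·1 = 19673.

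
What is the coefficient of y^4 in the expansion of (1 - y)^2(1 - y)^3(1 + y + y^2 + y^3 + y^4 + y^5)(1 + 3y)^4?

-74

(1 - y)^2 has coefficients 1,-2,1 for degrees 0…2.
(1 - y)^3 has coefficients 1,-3,3,-1,0 for degrees 0…4.
Multiplying by (1 + y + y^2 + y^3 + y^4 + y^5) gives running coefficients 1,-2,1,0,0 for degrees 0…4.
Finally multiplying by (1 + 3y)^4, the product of all factors after the first has coefficients 1,10,31,12,-81 for degrees 0…4.
[y^4] = 1·(-81) − 2·12 + 1·31 = -74.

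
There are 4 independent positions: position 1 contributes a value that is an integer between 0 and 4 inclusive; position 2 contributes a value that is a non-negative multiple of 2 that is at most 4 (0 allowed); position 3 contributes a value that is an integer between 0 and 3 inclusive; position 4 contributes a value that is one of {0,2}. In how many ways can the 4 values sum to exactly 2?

The generating function for the choices is (1 + t + t² + t³ + t⁴)·(1 + t² + t⁴)·(1 + t + t² + t³)·(1 + t²); the count is [t²].
(1 + t + t² + t³ + t⁴) has coefficients 1,1,1 for degrees 0…2.
(1 + t² + t⁴) has coefficients 1,0,1 for degrees 0…2.
Multiplying by (1 + t + t² + t³) gives running coefficients 1,1,2 for degrees 0…2.
Finally multiplying by (1 + t²), the product of all factors after the first has coefficients 1,1,3 for degrees 0…2.
[t²] = 1·3 + 1·1 + 1·1 = 5.

5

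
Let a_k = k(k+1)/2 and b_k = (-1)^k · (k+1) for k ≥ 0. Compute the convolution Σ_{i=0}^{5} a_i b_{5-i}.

6

This is [x^5] in the product of the two ordinary generating functions.
Σ = 0·(-6) + 1·5 + 3·(-4) + 6·3 + 10·(-2) + 15·1 = 6.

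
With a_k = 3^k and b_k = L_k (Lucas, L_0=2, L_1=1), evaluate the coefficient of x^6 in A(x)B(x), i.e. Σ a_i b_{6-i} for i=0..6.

2166

The convolution is the x^6 coefficient of A(x)B(x).
Σ = 1·18 + 3·11 + 9·7 + 27·4 + 81·3 + 243·1 + 729·2 = 2166.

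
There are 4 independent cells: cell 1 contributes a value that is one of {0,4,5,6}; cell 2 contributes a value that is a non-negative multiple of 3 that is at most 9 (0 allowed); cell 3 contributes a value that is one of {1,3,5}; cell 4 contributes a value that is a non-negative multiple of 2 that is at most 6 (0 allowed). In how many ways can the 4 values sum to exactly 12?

13

The generating function for the choices is (1 + y⁴ + y⁵ + y⁶)·(1 + y³ + y⁶ + y⁹)·(y + y³ + y⁵)·(1 + y² + y⁴ + y⁶); the count is [y¹²].
(1 + y⁴ + y⁵ + y⁶) has coefficients 1,0,0,0,1,1,1 for degrees 0…6.
(1 + y³ + y⁶ + y⁹) has coefficients 1,0,0,1,0,0,1,0,0,1,0,0,0 for degrees 0…12.
Multiplying by (y + y³ + y⁵) gives running coefficients 0,1,0,1,1,1,1,1,1,1,1,1,1 for degrees 0…12.
Finally multiplying by (1 + y² + y⁴ + y⁶), the product of all factors after the first has coefficients 0,1,0,2,1,3,2,4,3,4,4,4,4 for degrees 0…12.
[y¹²] = 1·4 + 1·3 + 1·4 + 1·2 = 13.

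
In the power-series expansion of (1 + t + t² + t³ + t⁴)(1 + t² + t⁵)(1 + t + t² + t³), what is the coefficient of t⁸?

6

(1 + t + t² + t³ + t⁴) has coefficients 1,1,1,1,1 for degrees 0…4.
(1 + t² + t⁵) has coefficients 1,0,1,0,0,1,0,0,0 for degrees 0…8.
Finally multiplying by (1 + t + t² + t³), the product of all factors after the first has coefficients 1,1,2,2,1,2,1,1,1 for degrees 0…8.
[t⁸] = 1·1 + 1·1 + 1·1 + 1·2 + 1·1 = 6.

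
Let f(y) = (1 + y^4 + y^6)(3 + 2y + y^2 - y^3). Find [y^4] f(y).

3

(1 + y^4 + y^6) has coefficients 1,0,0,0,1 for degrees 0…4.
(3 + 2y + y^2 - y^3) has coefficients 3,2,1,-1,0 for degrees 0…4.
[y^4] = 1·0 + 1·3 = 3.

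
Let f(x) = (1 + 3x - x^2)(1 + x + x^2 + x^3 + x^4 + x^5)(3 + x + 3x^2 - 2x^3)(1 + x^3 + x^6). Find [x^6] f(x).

(1 + 3x - x^2) has coefficients 1,3,-1 for degrees 0…2.
(1 + x + x^2 + x^3 + x^4 + x^5) has coefficients 1,1,1,1,1,1,0 for degrees 0…6.
Multiplying by (3 + x + 3x^2 - 2x^3) gives running coefficients 3,4,7,5,5,5,2 for degrees 0…6.
Finally multiplying by (1 + x^3 + x^6), the product of all factors after the first has coefficients 3,4,7,8,9,12,10 for degrees 0…6.
[x^6] = 1·10 + 3·12 − 1·9 = 37.

37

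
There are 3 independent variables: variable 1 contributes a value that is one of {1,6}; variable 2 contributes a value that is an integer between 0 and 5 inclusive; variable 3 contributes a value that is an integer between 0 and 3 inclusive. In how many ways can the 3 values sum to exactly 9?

5

The generating function for the choices is (x + x⁶)·(1 + x + x² + x³ + x⁴ + x⁵)·(1 + x + x² + x³); the count is [x⁹].
(x + x⁶) has coefficients 0,1,0,0,0,0,1 for degrees 0…6.
(1 + x + x² + x³ + x⁴ + x⁵) has coefficients 1,1,1,1,1,1,0,0,0,0 for degrees 0…9.
Finally multiplying by (1 + x + x² + x³), the product of all factors after the first has coefficients 1,2,3,4,4,4,3,2,1,0 for degrees 0…9.
[x⁹] = 1·1 + 1·4 = 5.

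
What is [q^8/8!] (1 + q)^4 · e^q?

3393

The EGF product rule gives c_8 = Σ_{k_1+k_2=8} C(8; k_1,k_2) · ∏ g_i(k_i), where (1+q)^4 gives the falling factorial (4)_k; e^q gives (1)^k.
g_1(k) for k = 0…8: 1, 4, 12, 24, 24, 0, 0, 0, 0.
g_2(k) for k = 0…8: 1, 1, 1, 1, 1, 1, 1, 1, 1.
c_8 = Σ_k C(8,k)·g_1(k)·g_2(8−k) = 1·1·1 + 8·4·1 + 28·12·1 + 56·24·1 + 70·24·1 = 1 + 32 + 336 + 1344 + 1680 = 3393.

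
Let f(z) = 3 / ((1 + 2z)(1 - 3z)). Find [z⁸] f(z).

Partial fractions give a closed form: a_n = (6/5)·(-2)^n + (9/5)·3^n.
At n = 8: a_8 = 12117.

12117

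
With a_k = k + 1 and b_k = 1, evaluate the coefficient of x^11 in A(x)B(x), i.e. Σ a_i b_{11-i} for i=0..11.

The convolution is the x^11 coefficient of A(x)B(x).
Σ = 1·1 + 2·1 + 3·1 + 4·1 + 5·1 + 6·1 + 7·1 + 8·1 + 9·1 + 10·1 + 11·1 + 12·1 = 78.

78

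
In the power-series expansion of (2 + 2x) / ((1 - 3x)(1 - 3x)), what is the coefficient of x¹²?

The denominator gives the recurrence a_n = 6a_(n−1) − 9a_(n−2) for n ≥ 2; the numerator fixes a_0 = 2, a_1 = 14.
Iterating: 2, 14, 66, 270, 1026, 3726, 13122, 45198, 153090, 511758, 1692738, 5550606, 18068994, so a_12 = 18068994.

18068994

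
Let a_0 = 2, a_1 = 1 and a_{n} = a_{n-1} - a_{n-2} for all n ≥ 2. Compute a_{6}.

The ordinary generating function has denominator 1 - x + x^2.
Iterating the recurrence: a_0,…,a_{6} = 2, 1, -1, -2, -1, 1, 2.

2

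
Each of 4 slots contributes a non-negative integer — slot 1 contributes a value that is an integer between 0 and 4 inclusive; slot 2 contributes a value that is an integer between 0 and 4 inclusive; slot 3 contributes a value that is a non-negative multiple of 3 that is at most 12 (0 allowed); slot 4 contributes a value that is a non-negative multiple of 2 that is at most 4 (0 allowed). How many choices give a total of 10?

25

The generating function for the choices is (1 + z + z² + z³ + z⁴)·(1 + z + z² + z³ + z⁴)·(1 + z³ + z⁶ + z⁹ + z¹²)·(1 + z² + z⁴); the count is [z¹⁰].
(1 + z + z² + z³ + z⁴) has coefficients 1,1,1,1,1 for degrees 0…4.
(1 + z + z² + z³ + z⁴) has coefficients 1,1,1,1,1,0,0,0,0,0,0 for degrees 0…10.
Multiplying by (1 + z³ + z⁶ + z⁹ + z¹²) gives running coefficients 1,1,1,2,2,1,2,2,1,2,2 for degrees 0…10.
Finally multiplying by (1 + z² + z⁴), the product of all factors after the first has coefficients 1,1,2,3,4,4,5,5,5,5,5 for degrees 0…10.
[z¹⁰] = 1·5 + 1·5 + 1·5 + 1·5 + 1·5 = 25.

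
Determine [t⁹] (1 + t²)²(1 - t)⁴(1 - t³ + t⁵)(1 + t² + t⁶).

(1 + t²)² has coefficients 1,0,2,0,1 for degrees 0…4.
(1 - t)⁴ has coefficients 1,-4,6,-4,1,0,0,0,0,0 for degrees 0…9.
Multiplying by (1 - t³ + t⁵) gives running coefficients 1,-4,6,-5,5,-5,0,5,-4,1 for degrees 0…9.
Finally multiplying by (1 + t² + t⁶), the product of all factors after the first has coefficients 1,-4,7,-9,11,-10,6,-4,2,1 for degrees 0…9.
[t⁹] = 1·1 + 2·(-4) + 1·(-10) = -17.

-17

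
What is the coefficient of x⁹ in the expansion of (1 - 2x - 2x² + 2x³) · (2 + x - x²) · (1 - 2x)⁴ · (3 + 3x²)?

-432

(1 - 2x - 2x² + 2x³) has coefficients 1,-2,-2,2 for degrees 0…3.
(2 + x - x²) has coefficients 2,1,-1,0,0,0,0,0,0,0 for degrees 0…9.
Multiplying by (1 - 2x)⁴ gives running coefficients 2,-15,39,-32,-24,48,-16,0,0,0 for degrees 0…9.
Finally multiplying by (3 + 3x²), the product of all factors after the first has coefficients 6,-45,123,-141,45,48,-120,144,-48,0 for degrees 0…9.
[x⁹] = 1·0 − 2·(-48) − 2·144 + 2·(-120) = -432.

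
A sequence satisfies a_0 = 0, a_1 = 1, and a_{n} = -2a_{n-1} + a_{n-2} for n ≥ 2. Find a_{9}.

The ordinary generating function has denominator 1 + 2q - q^2.
Iterating the recurrence: a_0,…,a_{9} = 0, 1, -2, 5, -12, 29, -70, 169, -408, 985.

985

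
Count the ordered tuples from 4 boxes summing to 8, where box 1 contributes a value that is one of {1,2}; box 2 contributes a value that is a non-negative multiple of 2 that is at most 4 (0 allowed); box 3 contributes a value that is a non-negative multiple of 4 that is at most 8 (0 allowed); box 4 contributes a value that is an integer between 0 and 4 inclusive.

The generating function for the choices is (y + y²)·(1 + y² + y⁴)·(1 + y⁴ + y⁸)·(1 + y + y² + y³ + y⁴); the count is [y⁸].
(y + y²) has coefficients 0,1,1 for degrees 0…2.
(1 + y² + y⁴) has coefficients 1,0,1,0,1,0,0,0,0 for degrees 0…8.
Multiplying by (1 + y⁴ + y⁸) gives running coefficients 1,0,1,0,2,0,1,0,2 for degrees 0…8.
Finally multiplying by (1 + y + y² + y³ + y⁴), the product of all factors after the first has coefficients 1,1,2,2,4,3,4,3,5 for degrees 0…8.
[y⁸] = 1·3 + 1·4 = 7.

7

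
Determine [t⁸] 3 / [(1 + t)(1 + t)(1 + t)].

The denominator gives the recurrence a_n = −3a_(n−1) − 3a_(n−2) − a_(n−3) for n ≥ 3; the numerator fixes a_0 = 3, a_1 = -9, a_2 = 18.
Iterating: 3, -9, 18, -30, 45, -63, 84, -108, 135, so a_8 = 135.

135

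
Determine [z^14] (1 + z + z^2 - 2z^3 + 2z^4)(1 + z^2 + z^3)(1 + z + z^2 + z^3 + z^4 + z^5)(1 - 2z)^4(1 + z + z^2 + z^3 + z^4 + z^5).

(1 + z + z^2 - 2z^3 + 2z^4) has coefficients 1,1,1,-2,2 for degrees 0…4.
(1 + z^2 + z^3) has coefficients 1,0,1,1,0,0,0,0,0,0,0,0,0,0,0 for degrees 0…14.
Multiplying by (1 + z + z^2 + z^3 + z^4 + z^5) gives running coefficients 1,1,2,3,3,3,2,2,1,0,0,0,0,0,0 for degrees 0…14.
Multiplying by (1 - 2z)^4 gives running coefficients 1,-7,18,-21,11,3,-14,10,-15,24,-8,0,16,0,0 for degrees 0…14.
Finally multiplying by (1 + z + z^2 + z^3 + z^4 + z^5), the product of all factors after the first has coefficients 1,-6,12,-9,2,5,-10,7,-26,19,0,-3,27,17,32 for degrees 0…14.
[z^14] = 1·32 + 1·17 + 1·27 − 2·(-3) + 2·0 = 82.

82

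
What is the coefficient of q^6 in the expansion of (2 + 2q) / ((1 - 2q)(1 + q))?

128

Partial fractions give a closed form: a_n = (2)·2^n.
At n = 6: a_6 = 128.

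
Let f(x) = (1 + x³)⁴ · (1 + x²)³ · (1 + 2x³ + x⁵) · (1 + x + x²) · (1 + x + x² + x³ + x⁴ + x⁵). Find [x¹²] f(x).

632

(1 + x³)⁴ has coefficients 1,0,0,4,0,0,6,0,0,4,0,0,1 for degrees 0…12.
(1 + x²)³ has coefficients 1,0,3,0,3,0,1,0,0,0,0,0,0 for degrees 0…12.
Multiplying by (1 + 2x³ + x⁵) gives running coefficients 1,0,3,2,3,7,1,9,0,5,0,1,0 for degrees 0…12.
Multiplying by (1 + x + x²) gives running coefficients 1,1,4,5,8,12,11,17,10,14,5,6,1 for degrees 0…12.
Finally multiplying by (1 + x + x² + x³ + x⁴ + x⁵), the product of all factors after the first has coefficients 1,2,6,11,19,31,41,57,63,72,69,63,53 for degrees 0…12.
[x¹²] = 1·53 + 4·72 + 6·41 + 4·11 + 1·1 = 632.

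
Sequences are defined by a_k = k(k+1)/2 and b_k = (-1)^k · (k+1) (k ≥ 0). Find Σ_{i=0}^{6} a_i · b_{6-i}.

Write out a_i and b_{6-i} for i = 0,…,6 and sum the products.
Σ = 0·7 + 1·(-6) + 3·5 + 6·(-4) + 10·3 + 15·(-2) + 21·1 = 6.

6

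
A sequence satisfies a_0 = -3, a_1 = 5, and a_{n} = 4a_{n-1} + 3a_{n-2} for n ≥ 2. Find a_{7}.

27035

The ordinary generating function has denominator 1 - 4z - 3z^2.
Iterating the recurrence: a_0,…,a_{7} = -3, 5, 11, 59, 269, 1253, 5819, 27035.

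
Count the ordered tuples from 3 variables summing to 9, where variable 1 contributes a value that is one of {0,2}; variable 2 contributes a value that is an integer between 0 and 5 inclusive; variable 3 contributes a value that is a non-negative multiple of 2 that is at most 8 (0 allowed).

The generating function for the choices is (1 + t^2)·(1 + t + t^2 + t^3 + t^4 + t^5)·(1 + t^2 + t^4 + t^6 + t^8); the count is [t^9].
(1 + t^2) has coefficients 1,0,1 for degrees 0…2.
(1 + t + t^2 + t^3 + t^4 + t^5) has coefficients 1,1,1,1,1,1,0,0,0,0 for degrees 0…9.
Finally multiplying by (1 + t^2 + t^4 + t^6 + t^8), the product of all factors after the first has coefficients 1,1,2,2,3,3,3,3,3,3 for degrees 0…9.
[t^9] = 1·3 + 1·3 = 6.

6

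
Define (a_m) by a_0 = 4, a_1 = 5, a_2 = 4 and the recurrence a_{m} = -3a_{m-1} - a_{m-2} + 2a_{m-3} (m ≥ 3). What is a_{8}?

The ordinary generating function has denominator 1 + 3y + y^2 - 2y^3.
Iterating the recurrence: a_0,…,a_{8} = 4, 5, 4, -9, 33, -82, 195, -437, 952.

952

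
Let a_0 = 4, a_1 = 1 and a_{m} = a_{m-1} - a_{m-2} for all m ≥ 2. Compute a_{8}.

-3

The ordinary generating function has denominator 1 - x + x^2.
Iterating the recurrence: a_0,…,a_{8} = 4, 1, -3, -4, -1, 3, 4, 1, -3.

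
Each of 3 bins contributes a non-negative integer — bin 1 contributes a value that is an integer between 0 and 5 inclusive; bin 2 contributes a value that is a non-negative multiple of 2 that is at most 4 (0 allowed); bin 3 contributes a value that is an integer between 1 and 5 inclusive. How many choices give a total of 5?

9

The generating function for the choices is (1 + y + y² + y³ + y⁴ + y⁵)·(1 + y² + y⁴)·(y + y² + y³ + y⁴ + y⁵); the count is [y⁵].
(1 + y + y² + y³ + y⁴ + y⁵) has coefficients 1,1,1,1,1,1 for degrees 0…5.
(1 + y² + y⁴) has coefficients 1,0,1,0,1,0 for degrees 0…5.
Finally multiplying by (y + y² + y³ + y⁴ + y⁵), the product of all factors after the first has coefficients 0,1,1,2,2,3 for degrees 0…5.
[y⁵] = 1·3 + 1·2 + 1·2 + 1·1 + 1·1 + 1·0 = 9.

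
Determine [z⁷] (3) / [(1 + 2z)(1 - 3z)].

3783

Partial fractions give a closed form: a_n = (6/5)·(-2)^n + (9/5)·3^n.
At n = 7: a_7 = 3783.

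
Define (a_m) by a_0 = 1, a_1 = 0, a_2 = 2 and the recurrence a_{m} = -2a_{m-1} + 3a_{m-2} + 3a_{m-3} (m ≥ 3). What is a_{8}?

320

The ordinary generating function has denominator 1 + 2q - 3q^2 - 3q^3.
Iterating the recurrence: a_0,…,a_{8} = 1, 0, 2, -1, 8, -13, 47, -109, 320.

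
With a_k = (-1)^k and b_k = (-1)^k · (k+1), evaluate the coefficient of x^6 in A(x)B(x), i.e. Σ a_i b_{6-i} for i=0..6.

The convolution is the t^6 coefficient of A(t)B(t).
Σ = 1·7 − 1·(-6) + 1·5 − 1·(-4) + 1·3 − 1·(-2) + 1·1 = 28.

28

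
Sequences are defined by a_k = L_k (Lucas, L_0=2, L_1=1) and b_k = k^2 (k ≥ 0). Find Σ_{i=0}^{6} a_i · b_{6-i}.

Write out a_i and b_{6-i} for i = 0,…,6 and sum the products.
Σ = 2·36 + 1·25 + 3·16 + 4·9 + 7·4 + 11·1 + 18·0 = 220.

220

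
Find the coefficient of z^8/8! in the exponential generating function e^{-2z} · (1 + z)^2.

1792

The EGF product rule gives c_8 = Σ_{k_1+k_2=8} C(8; k_1,k_2) · ∏ g_i(k_i), where e^{-2z} gives (-2)^k; (1+z)^2 gives the falling factorial (2)_k.
g_1(k) for k = 0…8: 1, -2, 4, -8, 16, -32, 64, -128, 256.
g_2(k) for k = 0…8: 1, 2, 2, 0, 0, 0, 0, 0, 0.
c_8 = Σ_k C(8,k)·g_1(k)·g_2(8−k) = 28·64·2 + 8·(-128)·2 + 1·256·1 = 3584 − 2048 + 256 = 1792.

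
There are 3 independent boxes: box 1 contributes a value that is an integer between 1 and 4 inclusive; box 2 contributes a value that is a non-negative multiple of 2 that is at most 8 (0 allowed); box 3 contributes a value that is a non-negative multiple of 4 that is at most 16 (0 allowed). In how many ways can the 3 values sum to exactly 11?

The generating function for the choices is (t + t^2 + t^3 + t^4)·(1 + t^2 + t^4 + t^6 + t^8)·(1 + t^4 + t^8 + t^12 + t^16); the count is [t^11].
(t + t^2 + t^3 + t^4) has coefficients 0,1,1,1,1 for degrees 0…4.
(1 + t^2 + t^4 + t^6 + t^8) has coefficients 1,0,1,0,1,0,1,0,1,0,0,0 for degrees 0…11.
Finally multiplying by (1 + t^4 + t^8 + t^12 + t^16), the product of all factors after the first has coefficients 1,0,1,0,2,0,2,0,3,0,2,0 for degrees 0…11.
[t^11] = 1·2 + 1·0 + 1·3 + 1·0 = 5.

5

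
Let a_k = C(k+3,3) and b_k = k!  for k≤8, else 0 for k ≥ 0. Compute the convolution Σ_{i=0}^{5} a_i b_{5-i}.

407

Write out a_i and b_{5-i} for i = 0,…,5 and sum the products.
Σ = 1·120 + 4·24 + 10·6 + 20·2 + 35·1 + 56·1 = 407.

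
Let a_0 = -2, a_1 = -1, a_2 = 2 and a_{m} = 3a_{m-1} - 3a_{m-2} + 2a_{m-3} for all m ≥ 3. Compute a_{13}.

The ordinary generating function has denominator 1 - 3t + 3t^2 - 2t^3.
Iterating the recurrence: a_0,…,a_{13} = -2, -1, 2, 5, 7, 10, 19, 41, 86, 173, 343, 682, 1363, 2729.

2729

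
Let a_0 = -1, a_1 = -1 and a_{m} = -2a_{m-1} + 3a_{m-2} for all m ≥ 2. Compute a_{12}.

The ordinary generating function has denominator 1 + 2t - 3t^2.
Iterating the recurrence: a_0,…,a_{12} = -1, -1, -1, -1, -1, -1, -1, -1, -1, -1, -1, -1, -1.

-1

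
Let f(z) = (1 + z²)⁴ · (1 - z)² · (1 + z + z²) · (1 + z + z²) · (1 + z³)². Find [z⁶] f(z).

(1 + z²)⁴ has coefficients 1,0,4,0,6,0,4 for degrees 0…6.
(1 - z)² has coefficients 1,-2,1,0,0,0,0 for degrees 0…6.
Multiplying by (1 + z + z²) gives running coefficients 1,-1,0,-1,1,0,0 for degrees 0…6.
Multiplying by (1 + z + z²) gives running coefficients 1,0,0,-2,0,0,1 for degrees 0…6.
Finally multiplying by (1 + z³)², the product of all factors after the first has coefficients 1,0,0,0,0,0,-2 for degrees 0…6.
[z⁶] = 1·(-2) + 4·0 + 6·0 + 4·1 = 2.

2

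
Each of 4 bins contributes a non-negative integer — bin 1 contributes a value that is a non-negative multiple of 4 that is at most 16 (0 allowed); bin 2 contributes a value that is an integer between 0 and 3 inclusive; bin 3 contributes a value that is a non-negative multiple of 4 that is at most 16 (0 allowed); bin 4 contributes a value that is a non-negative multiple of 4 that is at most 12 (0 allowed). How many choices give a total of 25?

16

The generating function for the choices is (1 + y^4 + y^8 + y^12 + y^16)·(1 + y + y^2 + y^3)·(1 + y^4 + y^8 + y^12 + y^16)·(1 + y^4 + y^8 + y^12); the count is [y^25].
(1 + y^4 + y^8 + y^12 + y^16) has coefficients 1,0,0,0,1,0,0,0,1,0,0,0,1,0,0,0,1 for degrees 0…16.
(1 + y + y^2 + y^3) has coefficients 1,1,1,1,0,0,0,0,0,0,0,0,0,0,0,0,0,0,0,0,0,0,0,0,0,0 for degrees 0…25.
Multiplying by (1 + y^4 + y^8 + y^12 + y^16) gives running coefficients 1,1,1,1,1,1,1,1,1,1,1,1,1,1,1,1,1,1,1,1,0,0,0,0,0,0 for degrees 0…25.
Finally multiplying by (1 + y^4 + y^8 + y^12), the product of all factors after the first has coefficients 1,1,1,1,2,2,2,2,3,3,3,3,4,4,4,4,4,4,4,4,3,3,3,3,2,2 for degrees 0…25.
[y^25] = 1·2 + 1·3 + 1·4 + 1·4 + 1·3 = 16.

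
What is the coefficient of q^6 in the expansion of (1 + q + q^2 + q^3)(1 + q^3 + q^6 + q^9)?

2

(1 + q + q^2 + q^3) has coefficients 1,1,1,1 for degrees 0…3.
(1 + q^3 + q^6 + q^9) has coefficients 1,0,0,1,0,0,1 for degrees 0…6.
[q^6] = 1·1 + 1·0 + 1·0 + 1·1 = 2.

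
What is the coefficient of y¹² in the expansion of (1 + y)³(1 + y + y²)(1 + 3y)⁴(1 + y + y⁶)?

(1 + y)³ has coefficients 1,3,3,1 for degrees 0…3.
(1 + y + y²) has coefficients 1,1,1,0,0,0,0,0,0,0,0,0,0 for degrees 0…12.
Multiplying by (1 + 3y)⁴ gives running coefficients 1,13,67,174,243,189,81,0,0,0,0,0,0 for degrees 0…12.
Finally multiplying by (1 + y + y⁶), the product of all factors after the first has coefficients 1,14,80,241,417,432,271,94,67,174,243,189,81 for degrees 0…12.
[y¹²] = 1·81 + 3·189 + 3·243 + 1·174 = 1551.

1551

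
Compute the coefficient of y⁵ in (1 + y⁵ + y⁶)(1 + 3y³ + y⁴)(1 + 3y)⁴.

175

(1 + y⁵ + y⁶) has coefficients 1,0,0,0,0,1 for degrees 0…5.
(1 + 3y³ + y⁴) has coefficients 1,0,0,3,1,0 for degrees 0…5.
Finally multiplying by (1 + 3y)⁴, the product of all factors after the first has coefficients 1,12,54,111,118,174 for degrees 0…5.
[y⁵] = 1·174 + 1·1 = 175.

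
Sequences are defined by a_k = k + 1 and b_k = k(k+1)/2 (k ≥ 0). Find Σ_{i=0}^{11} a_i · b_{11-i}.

1001

The convolution is the x^11 coefficient of A(x)B(x).
Σ = 1·66 + 2·55 + 3·45 + 4·36 + 5·28 + 6·21 + 7·15 + 8·10 + 9·6 + 10·3 + 11·1 + 12·0 = 1001.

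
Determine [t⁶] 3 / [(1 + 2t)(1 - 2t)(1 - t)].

The denominator gives the recurrence a_n = a_(n−1) + 4a_(n−2) − 4a_(n−3) for n ≥ 3; the numerator fixes a_0 = 3, a_1 = 3, a_2 = 15.
Iterating: 3, 3, 15, 15, 63, 63, 255, so a_6 = 255.

255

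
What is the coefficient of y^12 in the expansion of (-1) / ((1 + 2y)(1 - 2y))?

Partial fractions give a closed form: a_n = (-1/2)·(-2)^n + (-1/2)·2^n.
At n = 12: a_12 = -4096.

-4096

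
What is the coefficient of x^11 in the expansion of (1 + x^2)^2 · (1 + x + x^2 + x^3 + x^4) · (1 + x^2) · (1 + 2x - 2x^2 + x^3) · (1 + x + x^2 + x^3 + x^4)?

28

(1 + x^2)^2 has coefficients 1,0,2,0,1 for degrees 0…4.
(1 + x + x^2 + x^3 + x^4) has coefficients 1,1,1,1,1,0,0,0,0,0,0,0 for degrees 0…11.
Multiplying by (1 + x^2) gives running coefficients 1,1,2,2,2,1,1,0,0,0,0,0 for degrees 0…11.
Multiplying by (1 + 2x - 2x^2 + x^3) gives running coefficients 1,3,2,5,3,3,1,2,-1,1,0,0 for degrees 0…11.
Finally multiplying by (1 + x + x^2 + x^3 + x^4), the product of all factors after the first has coefficients 1,4,6,11,14,16,14,14,8,6,3,2 for degrees 0…11.
[x^11] = 1·2 + 2·6 + 1·14 = 28.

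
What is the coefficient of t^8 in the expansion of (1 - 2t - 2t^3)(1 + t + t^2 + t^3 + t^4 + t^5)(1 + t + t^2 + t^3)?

(1 - 2t - 2t^3) has coefficients 1,-2,0,-2 for degrees 0…3.
(1 + t + t^2 + t^3 + t^4 + t^5) has coefficients 1,1,1,1,1,1,0,0,0 for degrees 0…8.
Finally multiplying by (1 + t + t^2 + t^3), the product of all factors after the first has coefficients 1,2,3,4,4,4,3,2,1 for degrees 0…8.
[t^8] = 1·1 − 2·2 − 2·4 = -11.

-11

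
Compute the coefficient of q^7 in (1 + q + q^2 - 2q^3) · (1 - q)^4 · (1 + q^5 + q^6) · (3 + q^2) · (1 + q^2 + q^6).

(1 + q + q^2 - 2q^3) has coefficients 1,1,1,-2 for degrees 0…3.
(1 - q)^4 has coefficients 1,-4,6,-4,1,0,0,0 for degrees 0…7.
Multiplying by (1 + q^5 + q^6) gives running coefficients 1,-4,6,-4,1,1,-3,2 for degrees 0…7.
Multiplying by (3 + q^2) gives running coefficients 3,-12,19,-16,9,-1,-8,7 for degrees 0…7.
Finally multiplying by (1 + q^2 + q^6), the product of all factors after the first has coefficients 3,-12,22,-28,28,-17,4,-6 for degrees 0…7.
[q^7] = 1·(-6) + 1·4 + 1·(-17) − 2·28 = -75.

-75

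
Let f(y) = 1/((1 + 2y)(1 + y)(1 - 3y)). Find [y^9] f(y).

The denominator gives the recurrence a_n = 7a_(n−2) + 6a_(n−3) for n ≥ 3; the numerator fixes a_0 = 1, a_1 = 0, a_2 = 7.
Iterating: 1, 0, 7, 6, 49, 84, 379, 882, 3157, 8448, so a_9 = 8448.

8448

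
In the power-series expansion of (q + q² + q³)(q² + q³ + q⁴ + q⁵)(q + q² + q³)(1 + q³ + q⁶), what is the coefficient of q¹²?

12

(q + q² + q³) has coefficients 0,1,1,1 for degrees 0…3.
(q² + q³ + q⁴ + q⁵) has coefficients 0,0,1,1,1,1,0,0,0,0,0,0,0 for degrees 0…12.
Multiplying by (q + q² + q³) gives running coefficients 0,0,0,1,2,3,3,2,1,0,0,0,0 for degrees 0…12.
Finally multiplying by (1 + q³ + q⁶), the product of all factors after the first has coefficients 0,0,0,1,2,3,4,4,4,4,4,4,3 for degrees 0…12.
[q¹²] = 1·4 + 1·4 + 1·4 = 12.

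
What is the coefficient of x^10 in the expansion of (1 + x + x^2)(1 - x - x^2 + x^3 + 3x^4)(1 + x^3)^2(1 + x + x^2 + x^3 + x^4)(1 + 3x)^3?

(1 + x + x^2) has coefficients 1,1,1 for degrees 0…2.
(1 - x - x^2 + x^3 + 3x^4) has coefficients 1,-1,-1,1,3,0,0,0,0,0,0 for degrees 0…10.
Multiplying by (1 + x^3)^2 gives running coefficients 1,-1,-1,3,1,-2,3,5,-1,1,3 for degrees 0…10.
Multiplying by (1 + x + x^2 + x^3 + x^4) gives running coefficients 1,0,-1,2,3,0,4,10,6,6,11 for degrees 0…10.
Finally multiplying by (1 + 3x)^3, the product of all factors after the first has coefficients 1,9,26,20,-6,54,139,127,204,438,497 for degrees 0…10.
[x^10] = 1·497 + 1·438 + 1·204 = 1139.

1139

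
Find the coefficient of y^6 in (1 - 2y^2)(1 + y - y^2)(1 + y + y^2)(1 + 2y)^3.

(1 - 2y^2) has coefficients 1,0,-2 for degrees 0…2.
(1 + y - y^2) has coefficients 1,1,-1,0,0,0,0 for degrees 0…6.
Multiplying by (1 + y + y^2) gives running coefficients 1,2,1,0,-1,0,0 for degrees 0…6.
Finally multiplying by (1 + 2y)^3, the product of all factors after the first has coefficients 1,8,25,38,27,2,-12 for degrees 0…6.
[y^6] = 1·(-12) − 2·27 = -66.

-66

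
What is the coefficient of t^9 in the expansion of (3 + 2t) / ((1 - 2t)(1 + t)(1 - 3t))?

159654

Partial fractions give a closed form: a_n = (-16/3)·2^n + (1/12)·(-1)^n + (33/4)·3^n.
At n = 9: a_9 = 159654.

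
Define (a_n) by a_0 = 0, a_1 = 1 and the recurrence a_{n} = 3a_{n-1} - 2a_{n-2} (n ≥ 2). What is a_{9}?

511

The ordinary generating function has denominator 1 - 3q + 2q^2.
Iterating the recurrence: a_0,…,a_{9} = 0, 1, 3, 7, 15, 31, 63, 127, 255, 511.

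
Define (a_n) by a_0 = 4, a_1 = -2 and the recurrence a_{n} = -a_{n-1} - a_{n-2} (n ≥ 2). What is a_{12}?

The ordinary generating function has denominator 1 + x + x^2.
Iterating the recurrence: a_0,…,a_{12} = 4, -2, -2, 4, -2, -2, 4, -2, -2, 4, -2, -2, 4.

4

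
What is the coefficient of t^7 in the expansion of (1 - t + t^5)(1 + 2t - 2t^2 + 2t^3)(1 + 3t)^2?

19

(1 - t + t^5) has coefficients 1,-1,0,0,0,1 for degrees 0…5.
(1 + 2t - 2t^2 + 2t^3) has coefficients 1,2,-2,2,0,0,0,0 for degrees 0…7.
Finally multiplying by (1 + 3t)^2, the product of all factors after the first has coefficients 1,8,19,8,-6,18,0,0 for degrees 0…7.
[t^7] = 1·0 − 1·0 + 1·19 = 19.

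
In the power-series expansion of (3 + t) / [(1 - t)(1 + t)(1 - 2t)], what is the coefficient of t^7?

595

Partial fractions give a closed form: a_n = (-2)·1^n + (1/3)·(-1)^n + (14/3)·2^n.
At n = 7: a_7 = 595.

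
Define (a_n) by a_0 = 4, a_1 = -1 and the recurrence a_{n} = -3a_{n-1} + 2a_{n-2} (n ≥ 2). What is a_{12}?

The ordinary generating function has denominator 1 + 3z - 2z^2.
Iterating the recurrence: a_0,…,a_{12} = 4, -1, 11, -35, 127, -451, 1607, -5723, 20383, -72595, 258551, -920843, 3279631.

3279631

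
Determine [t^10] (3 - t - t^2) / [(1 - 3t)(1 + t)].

The denominator gives the recurrence a_n = 2a_(n−1) + 3a_(n−2) for n ≥ 3; the numerator fixes a_0 = 3, a_1 = 5, a_2 = 18.
Iterating: 3, 5, 18, 51, 156, 465, 1398, 4191, 12576, 37725, 113178, so a_10 = 113178.

113178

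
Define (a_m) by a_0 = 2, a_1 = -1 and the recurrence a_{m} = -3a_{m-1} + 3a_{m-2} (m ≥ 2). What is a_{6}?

The ordinary generating function has denominator 1 + 3y - 3y^2.
Iterating the recurrence: a_0,…,a_{6} = 2, -1, 9, -30, 117, -441, 1674.

1674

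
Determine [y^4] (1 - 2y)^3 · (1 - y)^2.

28

(1 - 2y)^3 has coefficients 1,-6,12,-8 for degrees 0…3.
(1 - y)^2 has coefficients 1,-2,1,0,0 for degrees 0…4.
[y^4] = 1·0 − 6·0 + 12·1 − 8·(-2) = 28.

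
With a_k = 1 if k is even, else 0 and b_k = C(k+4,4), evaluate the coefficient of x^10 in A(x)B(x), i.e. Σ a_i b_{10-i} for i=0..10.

Write out a_i and b_{10-i} for i = 0,…,10 and sum the products.
Σ = 1·1001 + 0·715 + 1·495 + 0·330 + 1·210 + 0·126 + 1·70 + 0·35 + 1·15 + 0·5 + 1·1 = 1792.

1792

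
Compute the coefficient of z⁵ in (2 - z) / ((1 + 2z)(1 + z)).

-157

Partial fractions give a closed form: a_n = (5)·(-2)^n + (-3)·(-1)^n.
At n = 5: a_5 = -157.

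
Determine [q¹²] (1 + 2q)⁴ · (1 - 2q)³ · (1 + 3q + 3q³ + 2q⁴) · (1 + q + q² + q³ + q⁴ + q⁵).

-992

(1 + 2q)⁴ has coefficients 1,8,24,32,16 for degrees 0…4.
(1 - 2q)³ has coefficients 1,-6,12,-8,0,0,0,0,0,0,0,0,0 for degrees 0…12.
Multiplying by (1 + 3q + 3q³ + 2q⁴) gives running coefficients 1,-3,-6,31,-40,24,0,-16,0,0,0,0,0 for degrees 0…12.
Finally multiplying by (1 + q + q² + q³ + q⁴ + q⁵), the product of all factors after the first has coefficients 1,-2,-8,23,-17,7,6,-7,-1,-32,8,-16,-16 for degrees 0…12.
[q¹²] = 1·(-16) + 8·(-16) + 24·8 + 32·(-32) + 16·(-1) = -992.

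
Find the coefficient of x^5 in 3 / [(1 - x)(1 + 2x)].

-63

Partial fractions give a closed form: a_n = (1)·1^n + (2)·(-2)^n.
At n = 5: a_5 = -63.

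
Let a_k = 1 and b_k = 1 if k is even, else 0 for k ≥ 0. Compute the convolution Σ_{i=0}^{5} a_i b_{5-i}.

This is [x^5] in the product of the two ordinary generating functions.
Σ = 1·0 + 1·1 + 1·0 + 1·1 + 1·0 + 1·1 = 3.

3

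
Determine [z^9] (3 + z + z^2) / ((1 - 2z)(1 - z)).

The denominator gives the recurrence a_n = 3a_(n−1) − 2a_(n−2) for n ≥ 3; the numerator fixes a_0 = 3, a_1 = 10, a_2 = 25.
Iterating: 3, 10, 25, 55, 115, 235, 475, 955, 1915, 3835, so a_9 = 3835.

3835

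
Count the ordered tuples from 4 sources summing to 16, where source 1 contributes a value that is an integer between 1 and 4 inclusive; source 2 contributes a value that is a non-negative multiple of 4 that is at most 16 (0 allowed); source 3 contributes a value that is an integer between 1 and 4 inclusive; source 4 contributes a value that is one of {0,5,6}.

12

The generating function for the choices is (x + x^2 + x^3 + x^4)·(1 + x^4 + x^8 + x^12 + x^16)·(x + x^2 + x^3 + x^4)·(1 + x^5 + x^6); the count is [x^16].
(x + x^2 + x^3 + x^4) has coefficients 0,1,1,1,1 for degrees 0…4.
(1 + x^4 + x^8 + x^12 + x^16) has coefficients 1,0,0,0,1,0,0,0,1,0,0,0,1,0,0,0,1 for degrees 0…16.
Multiplying by (x + x^2 + x^3 + x^4) gives running coefficients 0,1,1,1,1,1,1,1,1,1,1,1,1,1,1,1,1 for degrees 0…16.
Finally multiplying by (1 + x^5 + x^6), the product of all factors after the first has coefficients 0,1,1,1,1,1,2,3,3,3,3,3,3,3,3,3,3 for degrees 0…16.
[x^16] = 1·3 + 1·3 + 1·3 + 1·3 = 12.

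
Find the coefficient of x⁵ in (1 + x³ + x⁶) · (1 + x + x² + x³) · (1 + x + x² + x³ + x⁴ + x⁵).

(1 + x³ + x⁶) has coefficients 1,0,0,1,0,0 for degrees 0…5.
(1 + x + x² + x³) has coefficients 1,1,1,1,0,0 for degrees 0…5.
Finally multiplying by (1 + x + x² + x³ + x⁴ + x⁵), the product of all factors after the first has coefficients 1,2,3,4,4,4 for degrees 0…5.
[x⁵] = 1·4 + 1·3 = 7.

7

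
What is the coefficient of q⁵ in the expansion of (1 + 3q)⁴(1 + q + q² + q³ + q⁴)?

(1 + 3q)⁴ has coefficients 1,12,54,108,81 for degrees 0…4.
(1 + q + q² + q³ + q⁴) has coefficients 1,1,1,1,1,0 for degrees 0…5.
[q⁵] = 1·0 + 12·1 + 54·1 + 108·1 + 81·1 = 255.

255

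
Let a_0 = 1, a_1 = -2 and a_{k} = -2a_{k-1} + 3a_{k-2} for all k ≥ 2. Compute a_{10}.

44287

The ordinary generating function has denominator 1 + 2y - 3y^2.
Iterating the recurrence: a_0,…,a_{10} = 1, -2, 7, -20, 61, -182, 547, -1640, 4921, -14762, 44287.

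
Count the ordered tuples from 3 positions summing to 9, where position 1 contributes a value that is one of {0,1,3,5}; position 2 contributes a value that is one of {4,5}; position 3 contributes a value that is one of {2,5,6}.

The generating function for the choices is (1 + q + q³ + q⁵)·(q⁴ + q⁵)·(q² + q⁵ + q⁶); the count is [q⁹].
(1 + q + q³ + q⁵) has coefficients 1,1,0,1,0,1 for degrees 0…5.
(q⁴ + q⁵) has coefficients 0,0,0,0,1,1,0,0,0,0 for degrees 0…9.
Finally multiplying by (q² + q⁵ + q⁶), the product of all factors after the first has coefficients 0,0,0,0,0,0,1,1,0,1 for degrees 0…9.
[q⁹] = 1·1 + 1·0 + 1·1 + 1·0 = 2.

2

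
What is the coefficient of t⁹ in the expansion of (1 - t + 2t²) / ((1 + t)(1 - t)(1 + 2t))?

The denominator gives the recurrence a_n = −2a_(n−1) + a_(n−2) + 2a_(n−3) for n ≥ 3; the numerator fixes a_0 = 1, a_1 = -3, a_2 = 9.
Iterating: 1, -3, 9, -19, 41, -83, 169, -339, 681, -1363, so a_9 = -1363.

-1363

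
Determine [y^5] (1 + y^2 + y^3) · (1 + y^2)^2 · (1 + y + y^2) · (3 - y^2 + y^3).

18

(1 + y^2 + y^3) has coefficients 1,0,1,1 for degrees 0…3.
(1 + y^2)^2 has coefficients 1,0,2,0,1,0 for degrees 0…5.
Multiplying by (1 + y + y^2) gives running coefficients 1,1,3,2,3,1 for degrees 0…5.
Finally multiplying by (3 - y^2 + y^3), the product of all factors after the first has coefficients 3,3,8,6,7,4 for degrees 0…5.
[y^5] = 1·4 + 1·6 + 1·8 = 18.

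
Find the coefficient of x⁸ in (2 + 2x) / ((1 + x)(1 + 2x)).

The denominator gives the recurrence a_n = −3a_(n−1) − 2a_(n−2) for n ≥ 2; the numerator fixes a_0 = 2, a_1 = -4.
Iterating: 2, -4, 8, -16, 32, -64, 128, -256, 512, so a_8 = 512.

512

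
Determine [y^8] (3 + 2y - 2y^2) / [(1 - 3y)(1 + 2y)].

The denominator gives the recurrence a_n = a_(n−1) + 6a_(n−2) for n ≥ 3; the numerator fixes a_0 = 3, a_1 = 5, a_2 = 21.
Iterating: 3, 5, 21, 51, 177, 483, 1545, 4443, 13713, so a_8 = 13713.

13713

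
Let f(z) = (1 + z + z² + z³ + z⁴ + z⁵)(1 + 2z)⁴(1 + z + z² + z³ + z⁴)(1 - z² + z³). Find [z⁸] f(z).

291

(1 + z + z² + z³ + z⁴ + z⁵) has coefficients 1,1,1,1,1,1 for degrees 0…5.
(1 + 2z)⁴ has coefficients 1,8,24,32,16,0,0,0,0 for degrees 0…8.
Multiplying by (1 + z + z² + z³ + z⁴) gives running coefficients 1,9,33,65,81,80,72,48,16 for degrees 0…8.
Finally multiplying by (1 - z² + z³), the product of all factors after the first has coefficients 1,9,32,57,57,48,56,49,24 for degrees 0…8.
[z⁸] = 1·24 + 1·49 + 1·56 + 1·48 + 1·57 + 1·57 = 291.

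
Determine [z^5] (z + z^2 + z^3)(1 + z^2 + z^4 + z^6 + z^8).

(z + z^2 + z^3) has coefficients 0,1,1,1 for degrees 0…3.
(1 + z^2 + z^4 + z^6 + z^8) has coefficients 1,0,1,0,1,0 for degrees 0…5.
[z^5] = 1·1 + 1·0 + 1·1 = 2.

2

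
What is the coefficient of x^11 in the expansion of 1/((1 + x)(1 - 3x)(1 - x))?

Partial fractions give a closed form: a_n = (1/8)·(-1)^n + (9/8)·3^n + (-1/4)·1^n.
At n = 11: a_11 = 199290.

199290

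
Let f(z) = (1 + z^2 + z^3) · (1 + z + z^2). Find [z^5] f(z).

(1 + z^2 + z^3) has coefficients 1,0,1,1 for degrees 0…3.
(1 + z + z^2) has coefficients 1,1,1,0,0,0 for degrees 0…5.
[z^5] = 1·0 + 1·0 + 1·1 = 1.

1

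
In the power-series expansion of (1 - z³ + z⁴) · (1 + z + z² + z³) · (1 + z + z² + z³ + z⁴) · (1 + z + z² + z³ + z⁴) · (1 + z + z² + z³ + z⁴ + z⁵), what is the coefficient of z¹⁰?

(1 - z³ + z⁴) has coefficients 1,0,0,-1,1 for degrees 0…4.
(1 + z + z² + z³) has coefficients 1,1,1,1,0,0,0,0,0,0,0 for degrees 0…10.
Multiplying by (1 + z + z² + z³ + z⁴) gives running coefficients 1,2,3,4,4,3,2,1,0,0,0 for degrees 0…10.
Multiplying by (1 + z + z² + z³ + z⁴) gives running coefficients 1,3,6,10,14,16,16,14,10,6,3 for degrees 0…10.
Finally multiplying by (1 + z + z² + z³ + z⁴ + z⁵), the product of all factors after the first has coefficients 1,4,10,20,34,50,65,76,80,76,65 for degrees 0…10.
[z¹⁰] = 1·65 − 1·76 + 1·65 = 54.

54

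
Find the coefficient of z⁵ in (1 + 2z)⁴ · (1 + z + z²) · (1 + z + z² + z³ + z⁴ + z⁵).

(1 + 2z)⁴ has coefficients 1,8,24,32,16 for degrees 0…4.
(1 + z + z²) has coefficients 1,1,1,0,0,0 for degrees 0…5.
Finally multiplying by (1 + z + z² + z³ + z⁴ + z⁵), the product of all factors after the first has coefficients 1,2,3,3,3,3 for degrees 0…5.
[z⁵] = 1·3 + 8·3 + 24·3 + 32·3 + 16·2 = 227.

227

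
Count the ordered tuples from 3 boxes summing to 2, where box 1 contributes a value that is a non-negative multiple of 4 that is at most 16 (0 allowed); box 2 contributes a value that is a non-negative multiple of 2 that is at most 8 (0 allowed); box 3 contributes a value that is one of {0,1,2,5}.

The generating function for the choices is (1 + x⁴ + x⁸ + x¹² + x¹⁶)·(1 + x² + x⁴ + x⁶ + x⁸)·(1 + x + x² + x⁵); the count is [x²].
(1 + x⁴ + x⁸ + x¹² + x¹⁶) has coefficients 1,0,0 for degrees 0…2.
(1 + x² + x⁴ + x⁶ + x⁸) has coefficients 1,0,1 for degrees 0…2.
Finally multiplying by (1 + x + x² + x⁵), the product of all factors after the first has coefficients 1,1,2 for degrees 0…2.
[x²] = 1·2 = 2.

2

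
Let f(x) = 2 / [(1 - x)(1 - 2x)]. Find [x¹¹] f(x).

Partial fractions give a closed form: a_n = (-2)·1^n + (4)·2^n.
At n = 11: a_11 = 8190.

8190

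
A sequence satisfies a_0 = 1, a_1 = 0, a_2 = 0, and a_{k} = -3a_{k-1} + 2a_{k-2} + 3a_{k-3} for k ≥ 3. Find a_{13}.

494250

The ordinary generating function has denominator 1 + 3t - 2t^2 - 3t^3.
Iterating the recurrence: a_0,…,a_{13} = 1, 0, 0, 3, -9, 33, -108, 363, -1206, 4020, -13383, 44571, -148419, 494250.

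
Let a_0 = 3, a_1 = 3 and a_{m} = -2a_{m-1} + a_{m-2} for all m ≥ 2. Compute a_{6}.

-123

The ordinary generating function has denominator 1 + 2x - x^2.
Iterating the recurrence: a_0,…,a_{6} = 3, 3, -3, 9, -21, 51, -123.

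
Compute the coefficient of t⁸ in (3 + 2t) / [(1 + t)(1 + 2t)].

Partial fractions give a closed form: a_n = (-1)·(-1)^n + (4)·(-2)^n.
At n = 8: a_8 = 1023.

1023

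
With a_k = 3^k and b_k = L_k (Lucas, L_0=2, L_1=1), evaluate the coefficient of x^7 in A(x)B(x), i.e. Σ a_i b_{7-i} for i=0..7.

Write out a_i and b_{7-i} for i = 0,…,7 and sum the products.
Σ = 1·29 + 3·18 + 9·11 + 27·7 + 81·4 + 243·3 + 729·1 + 2187·2 = 6527.

6527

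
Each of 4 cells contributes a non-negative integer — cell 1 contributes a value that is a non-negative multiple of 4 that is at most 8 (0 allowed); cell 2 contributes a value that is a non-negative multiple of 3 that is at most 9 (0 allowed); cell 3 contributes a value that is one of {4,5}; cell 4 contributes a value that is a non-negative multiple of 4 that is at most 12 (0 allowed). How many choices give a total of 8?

The generating function for the choices is (1 + t⁴ + t⁸)·(1 + t³ + t⁶ + t⁹)·(t⁴ + t⁵)·(1 + t⁴ + t⁸ + t¹²); the count is [t⁸].
(1 + t⁴ + t⁸) has coefficients 1,0,0,0,1,0,0,0,1 for degrees 0…8.
(1 + t³ + t⁶ + t⁹) has coefficients 1,0,0,1,0,0,1,0,0 for degrees 0…8.
Multiplying by (t⁴ + t⁵) gives running coefficients 0,0,0,0,1,1,0,1,1 for degrees 0…8.
Finally multiplying by (1 + t⁴ + t⁸ + t¹²), the product of all factors after the first has coefficients 0,0,0,0,1,1,0,1,2 for degrees 0…8.
[t⁸] = 1·2 + 1·1 + 1·0 = 3.

3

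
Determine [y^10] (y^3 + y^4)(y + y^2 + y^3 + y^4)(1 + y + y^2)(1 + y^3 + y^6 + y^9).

8

(y^3 + y^4) has coefficients 0,0,0,1,1 for degrees 0…4.
(y + y^2 + y^3 + y^4) has coefficients 0,1,1,1,1,0,0,0,0,0,0 for degrees 0…10.
Multiplying by (1 + y + y^2) gives running coefficients 0,1,2,3,3,2,1,0,0,0,0 for degrees 0…10.
Finally multiplying by (1 + y^3 + y^6 + y^9), the product of all factors after the first has coefficients 0,1,2,3,4,4,4,4,4,4,4 for degrees 0…10.
[y^10] = 1·4 + 1·4 = 8.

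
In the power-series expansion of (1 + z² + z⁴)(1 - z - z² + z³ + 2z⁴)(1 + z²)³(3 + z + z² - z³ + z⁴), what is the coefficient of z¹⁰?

(1 + z² + z⁴) has coefficients 1,0,1,0,1 for degrees 0…4.
(1 - z - z² + z³ + 2z⁴) has coefficients 1,-1,-1,1,2,0,0,0,0,0,0 for degrees 0…10.
Multiplying by (1 + z²)³ gives running coefficients 1,-1,2,-2,2,0,4,2,5,1,2 for degrees 0…10.
Finally multiplying by (3 + z + z² - z³ + z⁴), the product of all factors after the first has coefficients 3,-2,6,-6,8,-3,18,6,23,6,14 for degrees 0…10.
[z¹⁰] = 1·14 + 1·23 + 1·18 = 55.

55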